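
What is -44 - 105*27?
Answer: -2879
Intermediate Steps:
-44 - 105*27 = -44 - 2835 = -2879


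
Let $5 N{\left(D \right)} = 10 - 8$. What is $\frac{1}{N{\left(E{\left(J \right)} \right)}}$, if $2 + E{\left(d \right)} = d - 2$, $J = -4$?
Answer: $\frac{5}{2} \approx 2.5$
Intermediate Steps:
$E{\left(d \right)} = -4 + d$ ($E{\left(d \right)} = -2 + \left(d - 2\right) = -2 + \left(-2 + d\right) = -4 + d$)
$N{\left(D \right)} = \frac{2}{5}$ ($N{\left(D \right)} = \frac{10 - 8}{5} = \frac{1}{5} \cdot 2 = \frac{2}{5}$)
$\frac{1}{N{\left(E{\left(J \right)} \right)}} = \frac{1}{\frac{2}{5}} = \frac{5}{2}$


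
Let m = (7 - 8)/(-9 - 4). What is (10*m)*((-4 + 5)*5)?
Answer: 50/13 ≈ 3.8462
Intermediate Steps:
m = 1/13 (m = -1/(-13) = -1*(-1/13) = 1/13 ≈ 0.076923)
(10*m)*((-4 + 5)*5) = (10*(1/13))*((-4 + 5)*5) = 10*(1*5)/13 = (10/13)*5 = 50/13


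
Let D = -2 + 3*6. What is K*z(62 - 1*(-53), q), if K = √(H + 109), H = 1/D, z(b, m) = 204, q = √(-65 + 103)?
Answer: 51*√1745 ≈ 2130.4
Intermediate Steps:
q = √38 ≈ 6.1644
D = 16 (D = -2 + 18 = 16)
H = 1/16 ≈ 0.062500
K = √1745/4 (K = √(1/16 + 109) = √(1745/16) = √1745/4 ≈ 10.443)
K*z(62 - 1*(-53), q) = (√1745/4)*204 = 51*√1745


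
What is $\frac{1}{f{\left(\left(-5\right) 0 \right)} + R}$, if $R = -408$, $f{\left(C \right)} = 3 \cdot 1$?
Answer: $- \frac{1}{405} \approx -0.0024691$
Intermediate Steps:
$f{\left(C \right)} = 3$
$\frac{1}{f{\left(\left(-5\right) 0 \right)} + R} = \frac{1}{3 - 408} = \frac{1}{-405} = - \frac{1}{405}$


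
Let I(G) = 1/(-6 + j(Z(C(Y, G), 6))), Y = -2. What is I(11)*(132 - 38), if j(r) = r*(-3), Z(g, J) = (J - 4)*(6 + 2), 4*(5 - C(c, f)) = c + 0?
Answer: -47/27 ≈ -1.7407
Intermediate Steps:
C(c, f) = 5 - c/4 (C(c, f) = 5 - (c + 0)/4 = 5 - c/4)
Z(g, J) = -32 + 8*J (Z(g, J) = (-4 + J)*8 = -32 + 8*J)
j(r) = -3*r
I(G) = -1/54 (I(G) = 1/(-6 - 3*(-32 + 8*6)) = 1/(-6 - 3*(-32 + 48)) = 1/(-6 - 3*16) = 1/(-6 - 48) = 1/(-54) = -1/54)
I(11)*(132 - 38) = -(132 - 38)/54 = -1/54*94 = -47/27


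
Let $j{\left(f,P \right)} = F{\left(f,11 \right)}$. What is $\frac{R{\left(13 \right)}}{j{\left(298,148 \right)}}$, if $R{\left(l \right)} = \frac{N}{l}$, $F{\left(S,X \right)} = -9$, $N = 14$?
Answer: $- \frac{14}{117} \approx -0.11966$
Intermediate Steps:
$R{\left(l \right)} = \frac{14}{l}$
$j{\left(f,P \right)} = -9$
$\frac{R{\left(13 \right)}}{j{\left(298,148 \right)}} = \frac{14 \cdot \frac{1}{13}}{-9} = 14 \cdot \frac{1}{13} \left(- \frac{1}{9}\right) = \frac{14}{13} \left(- \frac{1}{9}\right) = - \frac{14}{117}$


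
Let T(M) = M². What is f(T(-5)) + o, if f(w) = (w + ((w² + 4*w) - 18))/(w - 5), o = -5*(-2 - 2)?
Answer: 283/5 ≈ 56.600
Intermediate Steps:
o = 20 (o = -5*(-4) = 20)
f(w) = (-18 + w² + 5*w)/(-5 + w) (f(w) = (w + (-18 + w² + 4*w))/(-5 + w) = (-18 + w² + 5*w)/(-5 + w))
f(T(-5)) + o = (-18 + ((-5)²)² + 5*(-5)²)/(-5 + (-5)²) + 20 = (-18 + 25² + 5*25)/(-5 + 25) + 20 = (-18 + 625 + 125)/20 + 20 = (1/20)*732 + 20 = 183/5 + 20 = 283/5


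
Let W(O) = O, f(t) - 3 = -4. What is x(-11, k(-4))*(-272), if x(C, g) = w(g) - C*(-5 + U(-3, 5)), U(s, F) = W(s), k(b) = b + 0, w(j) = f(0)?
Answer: 24208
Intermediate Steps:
f(t) = -1 (f(t) = 3 - 4 = -1)
w(j) = -1
k(b) = b
U(s, F) = s
x(C, g) = -1 + 8*C (x(C, g) = -1 - C*(-5 - 3) = -1 - C*(-8) = -1 - (-8)*C = -1 + 8*C)
x(-11, k(-4))*(-272) = (-1 + 8*(-11))*(-272) = (-1 - 88)*(-272) = -89*(-272) = 24208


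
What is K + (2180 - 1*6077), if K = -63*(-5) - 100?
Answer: -3682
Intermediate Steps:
K = 215 (K = 315 - 100 = 215)
K + (2180 - 1*6077) = 215 + (2180 - 1*6077) = 215 + (2180 - 6077) = 215 - 3897 = -3682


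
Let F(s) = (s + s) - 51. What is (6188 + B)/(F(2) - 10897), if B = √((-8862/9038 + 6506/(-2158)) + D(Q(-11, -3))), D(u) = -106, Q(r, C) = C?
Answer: -1547/2736 - I*√2615182001049462/53362954944 ≈ -0.56542 - 0.00095832*I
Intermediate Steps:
F(s) = -51 + 2*s (F(s) = 2*s - 51 = -51 + 2*s)
B = I*√2615182001049462/4876001 (B = √((-8862/9038 + 6506/(-2158)) - 106) = √((-8862*1/9038 + 6506*(-1/2158)) - 106) = √((-4431/4519 - 3253/1079) - 106) = √(-19481356/4876001 - 106) = √(-536337462/4876001) = I*√2615182001049462/4876001 ≈ 10.488*I)
(6188 + B)/(F(2) - 10897) = (6188 + I*√2615182001049462/4876001)/((-51 + 2*2) - 10897) = (6188 + I*√2615182001049462/4876001)/((-51 + 4) - 10897) = (6188 + I*√2615182001049462/4876001)/(-47 - 10897) = (6188 + I*√2615182001049462/4876001)/(-10944) = (6188 + I*√2615182001049462/4876001)*(-1/10944) = -1547/2736 - I*√2615182001049462/53362954944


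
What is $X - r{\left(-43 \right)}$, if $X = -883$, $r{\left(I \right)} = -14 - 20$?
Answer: $-849$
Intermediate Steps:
$r{\left(I \right)} = -34$
$X - r{\left(-43 \right)} = -883 - -34 = -883 + 34 = -849$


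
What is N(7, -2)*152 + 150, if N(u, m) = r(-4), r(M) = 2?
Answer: 454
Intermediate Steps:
N(u, m) = 2
N(7, -2)*152 + 150 = 2*152 + 150 = 304 + 150 = 454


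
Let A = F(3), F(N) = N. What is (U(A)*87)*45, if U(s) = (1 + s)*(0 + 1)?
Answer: 15660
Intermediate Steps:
A = 3
U(s) = 1 + s (U(s) = (1 + s)*1 = 1 + s)
(U(A)*87)*45 = ((1 + 3)*87)*45 = (4*87)*45 = 348*45 = 15660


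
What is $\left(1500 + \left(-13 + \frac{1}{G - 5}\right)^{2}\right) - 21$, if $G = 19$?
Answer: $\frac{322645}{196} \approx 1646.1$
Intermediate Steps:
$\left(1500 + \left(-13 + \frac{1}{G - 5}\right)^{2}\right) - 21 = \left(1500 + \left(-13 + \frac{1}{19 - 5}\right)^{2}\right) - 21 = \left(1500 + \left(-13 + \frac{1}{14}\right)^{2}\right) - 21 = \left(1500 + \left(- \frac{181}{14}\right)^{2}\right) - 21 = \left(1500 + \frac{32761}{196}\right) - 21 = \frac{326761}{196} - 21 = \frac{322645}{196}$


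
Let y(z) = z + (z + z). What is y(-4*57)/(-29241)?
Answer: 4/171 ≈ 0.023392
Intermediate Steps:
y(z) = 3*z (y(z) = z + 2*z = 3*z)
y(-4*57)/(-29241) = (3*(-4*57))/(-29241) = (3*(-228))*(-1/29241) = -684*(-1/29241) = 4/171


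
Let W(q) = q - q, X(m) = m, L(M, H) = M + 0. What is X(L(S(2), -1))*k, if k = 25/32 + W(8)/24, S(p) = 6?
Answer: 75/16 ≈ 4.6875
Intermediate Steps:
L(M, H) = M
W(q) = 0
k = 25/32 (k = 25/32 + 0/24 = 25*(1/32) + 0*(1/24) = 25/32 + 0 = 25/32 ≈ 0.78125)
X(L(S(2), -1))*k = 6*(25/32) = 75/16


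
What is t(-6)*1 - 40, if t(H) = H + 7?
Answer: -39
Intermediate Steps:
t(H) = 7 + H
t(-6)*1 - 40 = (7 - 6)*1 - 40 = 1*1 - 40 = 1 - 40 = -39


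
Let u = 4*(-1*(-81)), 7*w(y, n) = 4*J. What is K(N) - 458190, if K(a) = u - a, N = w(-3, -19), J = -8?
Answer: -3205030/7 ≈ -4.5786e+5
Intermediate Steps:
w(y, n) = -32/7 (w(y, n) = (4*(-8))/7 = (1/7)*(-32) = -32/7)
N = -32/7 ≈ -4.5714
u = 324 (u = 4*81 = 324)
K(a) = 324 - a
K(N) - 458190 = (324 - 1*(-32/7)) - 458190 = (324 + 32/7) - 458190 = 2300/7 - 458190 = -3205030/7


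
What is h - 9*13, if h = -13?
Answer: -130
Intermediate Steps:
h - 9*13 = -13 - 9*13 = -13 - 117 = -130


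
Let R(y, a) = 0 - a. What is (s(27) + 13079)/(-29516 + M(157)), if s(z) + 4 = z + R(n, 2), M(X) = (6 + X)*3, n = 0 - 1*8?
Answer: -13100/29027 ≈ -0.45130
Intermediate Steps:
n = -8 (n = 0 - 8 = -8)
M(X) = 18 + 3*X
R(y, a) = -a
s(z) = -6 + z (s(z) = -4 + (z - 1*2) = -4 + (z - 2) = -4 + (-2 + z) = -6 + z)
(s(27) + 13079)/(-29516 + M(157)) = ((-6 + 27) + 13079)/(-29516 + (18 + 3*157)) = (21 + 13079)/(-29516 + (18 + 471)) = 13100/(-29516 + 489) = 13100/(-29027) = 13100*(-1/29027) = -13100/29027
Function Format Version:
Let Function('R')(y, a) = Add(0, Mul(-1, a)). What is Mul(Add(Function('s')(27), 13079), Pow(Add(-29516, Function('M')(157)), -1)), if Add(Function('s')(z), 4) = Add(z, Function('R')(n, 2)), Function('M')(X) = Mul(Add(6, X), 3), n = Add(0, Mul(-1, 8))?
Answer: Rational(-13100, 29027) ≈ -0.45130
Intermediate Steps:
n = -8 (n = Add(0, -8) = -8)
Function('M')(X) = Add(18, Mul(3, X))
Function('R')(y, a) = Mul(-1, a)
Function('s')(z) = Add(-6, z) (Function('s')(z) = Add(-4, Add(z, Mul(-1, 2))) = Add(-4, Add(z, -2)) = Add(-4, Add(-2, z)) = Add(-6, z))
Mul(Add(Function('s')(27), 13079), Pow(Add(-29516, Function('M')(157)), -1)) = Mul(Add(Add(-6, 27), 13079), Pow(Add(-29516, Add(18, Mul(3, 157))), -1)) = Mul(Add(21, 13079), Pow(Add(-29516, Add(18, 471)), -1)) = Mul(13100, Pow(Add(-29516, 489), -1)) = Mul(13100, Pow(-29027, -1)) = Mul(13100, Rational(-1, 29027)) = Rational(-13100, 29027)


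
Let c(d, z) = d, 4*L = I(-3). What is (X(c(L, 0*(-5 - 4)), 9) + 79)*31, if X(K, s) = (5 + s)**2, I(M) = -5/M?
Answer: 8525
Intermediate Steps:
L = 5/12 (L = (-5/(-3))/4 = (-5*(-1/3))/4 = (1/4)*(5/3) = 5/12 ≈ 0.41667)
(X(c(L, 0*(-5 - 4)), 9) + 79)*31 = ((5 + 9)**2 + 79)*31 = (14**2 + 79)*31 = (196 + 79)*31 = 275*31 = 8525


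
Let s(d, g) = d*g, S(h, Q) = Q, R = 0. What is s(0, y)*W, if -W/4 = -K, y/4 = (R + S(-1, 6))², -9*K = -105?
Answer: 0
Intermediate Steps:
K = 35/3 (K = -⅑*(-105) = 35/3 ≈ 11.667)
y = 144 (y = 4*(0 + 6)² = 4*6² = 4*36 = 144)
W = 140/3 (W = -(-4)*35/3 = -4*(-35/3) = 140/3 ≈ 46.667)
s(0, y)*W = (0*144)*(140/3) = 0*(140/3) = 0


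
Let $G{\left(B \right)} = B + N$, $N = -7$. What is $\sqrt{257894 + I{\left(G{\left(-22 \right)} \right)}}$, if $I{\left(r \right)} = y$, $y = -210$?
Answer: $2 \sqrt{64421} \approx 507.63$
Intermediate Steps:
$G{\left(B \right)} = -7 + B$ ($G{\left(B \right)} = B - 7 = -7 + B$)
$I{\left(r \right)} = -210$
$\sqrt{257894 + I{\left(G{\left(-22 \right)} \right)}} = \sqrt{257894 - 210} = \sqrt{257684} = 2 \sqrt{64421}$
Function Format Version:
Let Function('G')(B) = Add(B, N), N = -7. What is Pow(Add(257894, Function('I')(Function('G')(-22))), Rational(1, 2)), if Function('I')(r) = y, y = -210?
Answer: Mul(2, Pow(64421, Rational(1, 2))) ≈ 507.63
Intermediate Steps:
Function('G')(B) = Add(-7, B) (Function('G')(B) = Add(B, -7) = Add(-7, B))
Function('I')(r) = -210
Pow(Add(257894, Function('I')(Function('G')(-22))), Rational(1, 2)) = Pow(Add(257894, -210), Rational(1, 2)) = Pow(257684, Rational(1, 2)) = Mul(2, Pow(64421, Rational(1, 2)))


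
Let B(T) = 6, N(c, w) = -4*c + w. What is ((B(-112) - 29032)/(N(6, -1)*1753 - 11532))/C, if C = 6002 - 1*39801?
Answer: -29026/1871011243 ≈ -1.5514e-5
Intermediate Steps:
N(c, w) = w - 4*c
C = -33799 (C = 6002 - 39801 = -33799)
((B(-112) - 29032)/(N(6, -1)*1753 - 11532))/C = ((6 - 29032)/((-1 - 4*6)*1753 - 11532))/(-33799) = -29026/((-1 - 24)*1753 - 11532)*(-1/33799) = -29026/(-25*1753 - 11532)*(-1/33799) = -29026/(-43825 - 11532)*(-1/33799) = -29026/(-55357)*(-1/33799) = -29026*(-1/55357)*(-1/33799) = (29026/55357)*(-1/33799) = -29026/1871011243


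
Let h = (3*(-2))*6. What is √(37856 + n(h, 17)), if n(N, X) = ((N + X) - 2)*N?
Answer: 14*√197 ≈ 196.50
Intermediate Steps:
h = -36 (h = -6*6 = -36)
n(N, X) = N*(-2 + N + X) (n(N, X) = (-2 + N + X)*N = N*(-2 + N + X))
√(37856 + n(h, 17)) = √(37856 - 36*(-2 - 36 + 17)) = √(37856 - 36*(-21)) = √(37856 + 756) = √38612 = 14*√197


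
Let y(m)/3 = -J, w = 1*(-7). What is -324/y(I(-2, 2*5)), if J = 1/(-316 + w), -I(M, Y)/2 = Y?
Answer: -34884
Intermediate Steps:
I(M, Y) = -2*Y
w = -7
J = -1/323 (J = 1/(-316 - 7) = 1/(-323) = -1/323 ≈ -0.0030960)
y(m) = 3/323 (y(m) = 3*(-1*(-1/323)) = 3*(1/323) = 3/323)
-324/y(I(-2, 2*5)) = -324/3/323 = -324*323/3 = -34884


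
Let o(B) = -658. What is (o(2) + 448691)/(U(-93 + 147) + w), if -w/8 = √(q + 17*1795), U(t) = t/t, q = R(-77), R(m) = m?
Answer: -448033/1948031 - 10752792*√3382/1948031 ≈ -321.24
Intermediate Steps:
q = -77
U(t) = 1
w = -24*√3382 (w = -8*√(-77 + 17*1795) = -8*√(-77 + 30515) = -24*√3382 ≈ -1395.7)
(o(2) + 448691)/(U(-93 + 147) + w) = (-658 + 448691)/(1 - 24*√3382) = 448033/(1 - 24*√3382)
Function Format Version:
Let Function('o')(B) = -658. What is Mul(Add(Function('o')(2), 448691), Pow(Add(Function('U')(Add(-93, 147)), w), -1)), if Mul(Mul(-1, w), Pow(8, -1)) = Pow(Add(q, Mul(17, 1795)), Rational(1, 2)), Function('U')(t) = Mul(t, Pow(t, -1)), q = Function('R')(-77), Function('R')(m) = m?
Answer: Add(Rational(-448033, 1948031), Mul(Rational(-10752792, 1948031), Pow(3382, Rational(1, 2)))) ≈ -321.24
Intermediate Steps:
q = -77
Function('U')(t) = 1
w = Mul(-24, Pow(3382, Rational(1, 2))) (w = Mul(-8, Pow(Add(-77, Mul(17, 1795)), Rational(1, 2))) = Mul(-8, Pow(Add(-77, 30515), Rational(1, 2))) = Mul(-8, Pow(30438, Rational(1, 2))) = Mul(-8, Mul(3, Pow(3382, Rational(1, 2)))) = Mul(-24, Pow(3382, Rational(1, 2))) ≈ -1395.7)
Mul(Add(Function('o')(2), 448691), Pow(Add(Function('U')(Add(-93, 147)), w), -1)) = Mul(Add(-658, 448691), Pow(Add(1, Mul(-24, Pow(3382, Rational(1, 2)))), -1)) = Mul(448033, Pow(Add(1, Mul(-24, Pow(3382, Rational(1, 2)))), -1))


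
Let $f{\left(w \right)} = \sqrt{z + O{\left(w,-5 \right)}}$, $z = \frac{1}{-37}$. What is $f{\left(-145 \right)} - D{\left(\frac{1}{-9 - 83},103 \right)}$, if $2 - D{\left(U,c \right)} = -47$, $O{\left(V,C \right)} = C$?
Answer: $-49 + \frac{i \sqrt{6882}}{37} \approx -49.0 + 2.2421 i$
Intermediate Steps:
$z = - \frac{1}{37} \approx -0.027027$
$f{\left(w \right)} = \frac{i \sqrt{6882}}{37}$ ($f{\left(w \right)} = \sqrt{- \frac{1}{37} - 5} = \sqrt{- \frac{186}{37}} = \frac{i \sqrt{6882}}{37}$)
$D{\left(U,c \right)} = 49$ ($D{\left(U,c \right)} = 2 - -47 = 2 + 47 = 49$)
$f{\left(-145 \right)} - D{\left(\frac{1}{-9 - 83},103 \right)} = \frac{i \sqrt{6882}}{37} - 49 = -49 + \frac{i \sqrt{6882}}{37}$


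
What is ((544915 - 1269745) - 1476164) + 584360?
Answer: -1616634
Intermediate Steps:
((544915 - 1269745) - 1476164) + 584360 = (-724830 - 1476164) + 584360 = -2200994 + 584360 = -1616634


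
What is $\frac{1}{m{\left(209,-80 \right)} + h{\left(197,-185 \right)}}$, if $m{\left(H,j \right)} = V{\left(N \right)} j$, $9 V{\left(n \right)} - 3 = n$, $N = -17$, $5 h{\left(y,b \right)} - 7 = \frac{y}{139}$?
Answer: $\frac{1251}{157786} \approx 0.0079285$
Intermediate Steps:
$h{\left(y,b \right)} = \frac{7}{5} + \frac{y}{695}$ ($h{\left(y,b \right)} = \frac{7}{5} + \frac{y \frac{1}{139}}{5} = \frac{7}{5} + \frac{\frac{1}{139} y}{5} = \frac{7}{5} + \frac{y}{695}$)
$V{\left(n \right)} = \frac{1}{3} + \frac{n}{9}$
$m{\left(H,j \right)} = - \frac{14 j}{9}$ ($m{\left(H,j \right)} = \left(\frac{1}{3} + \frac{1}{9} \left(-17\right)\right) j = \left(\frac{1}{3} - \frac{17}{9}\right) j = - \frac{14 j}{9}$)
$\frac{1}{m{\left(209,-80 \right)} + h{\left(197,-185 \right)}} = \frac{1}{\left(- \frac{14}{9}\right) \left(-80\right) + \left(\frac{7}{5} + \frac{1}{695} \cdot 197\right)} = \frac{1}{\frac{1120}{9} + \left(\frac{7}{5} + \frac{197}{695}\right)} = \frac{1}{\frac{1120}{9} + \frac{234}{139}} = \frac{1}{\frac{157786}{1251}} = \frac{1251}{157786}$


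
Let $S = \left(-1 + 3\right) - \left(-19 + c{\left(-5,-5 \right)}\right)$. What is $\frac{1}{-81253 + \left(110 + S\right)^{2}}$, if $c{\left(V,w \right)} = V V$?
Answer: $- \frac{1}{70017} \approx -1.4282 \cdot 10^{-5}$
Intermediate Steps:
$c{\left(V,w \right)} = V^{2}$
$S = -4$ ($S = \left(-1 + 3\right) + \left(19 - \left(-5\right)^{2}\right) = 2 + \left(19 - 25\right) = 2 - 6 = -4$)
$\frac{1}{-81253 + \left(110 + S\right)^{2}} = \frac{1}{-81253 + \left(110 - 4\right)^{2}} = \frac{1}{-81253 + 106^{2}} = \frac{1}{-81253 + 11236} = \frac{1}{-70017} = - \frac{1}{70017}$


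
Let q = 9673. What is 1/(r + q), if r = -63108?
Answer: -1/53435 ≈ -1.8714e-5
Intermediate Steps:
1/(r + q) = 1/(-63108 + 9673) = 1/(-53435) = -1/53435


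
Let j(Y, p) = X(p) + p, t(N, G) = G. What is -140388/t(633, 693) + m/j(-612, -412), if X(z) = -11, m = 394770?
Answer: -4110614/3619 ≈ -1135.8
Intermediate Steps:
j(Y, p) = -11 + p
-140388/t(633, 693) + m/j(-612, -412) = -140388/693 + 394770/(-11 - 412) = -140388*1/693 + 394770/(-423) = -46796/231 + 394770*(-1/423) = -46796/231 - 131590/141 = -4110614/3619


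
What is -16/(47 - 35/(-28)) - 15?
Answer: -2959/193 ≈ -15.332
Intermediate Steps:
-16/(47 - 35/(-28)) - 15 = -16/(47 - 35*(-1/28)) - 15 = -16/(47 + 5/4) - 15 = -16/(193/4) - 15 = (4/193)*(-16) - 15 = -64/193 - 15 = -2959/193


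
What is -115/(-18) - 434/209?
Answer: 16223/3762 ≈ 4.3123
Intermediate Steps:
-115/(-18) - 434/209 = -115*(-1/18) - 434*1/209 = 115/18 - 434/209 = 16223/3762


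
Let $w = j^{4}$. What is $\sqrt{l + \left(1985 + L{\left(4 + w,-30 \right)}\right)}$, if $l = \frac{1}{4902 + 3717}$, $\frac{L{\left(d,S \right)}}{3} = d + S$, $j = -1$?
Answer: $\frac{\sqrt{839576841}}{663} \approx 43.704$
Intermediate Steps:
$w = 1$ ($w = \left(-1\right)^{4} = 1$)
$L{\left(d,S \right)} = 3 S + 3 d$ ($L{\left(d,S \right)} = 3 \left(d + S\right) = 3 \left(S + d\right) = 3 S + 3 d$)
$l = \frac{1}{8619} \approx 0.00011602$
$\sqrt{l + \left(1985 + L{\left(4 + w,-30 \right)}\right)} = \sqrt{\frac{1}{8619} + \left(1985 + \left(3 \left(-30\right) + 3 \left(4 + 1\right)\right)\right)} = \sqrt{\frac{1}{8619} + \left(1985 + \left(-90 + 3 \cdot 5\right)\right)} = \sqrt{\frac{1}{8619} + \left(1985 + \left(-90 + 15\right)\right)} = \sqrt{\frac{1}{8619} + \left(1985 - 75\right)} = \sqrt{\frac{1}{8619} + 1910} = \sqrt{\frac{16462291}{8619}} = \frac{\sqrt{839576841}}{663}$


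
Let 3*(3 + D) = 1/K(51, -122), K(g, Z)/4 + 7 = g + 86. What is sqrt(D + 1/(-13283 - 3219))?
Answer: I*sqrt(124233751769010)/6435780 ≈ 1.7319*I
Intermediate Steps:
K(g, Z) = 316 + 4*g (K(g, Z) = -28 + 4*(g + 86) = -28 + 4*(86 + g) = -28 + (344 + 4*g) = 316 + 4*g)
D = -4679/1560 (D = -3 + 1/(3*(316 + 4*51)) = -3 + 1/(3*(316 + 204)) = -3 + (1/3)/520 = -3 + (1/3)*(1/520) = -3 + 1/1560 = -4679/1560 ≈ -2.9994)
sqrt(D + 1/(-13283 - 3219)) = sqrt(-4679/1560 + 1/(-13283 - 3219)) = sqrt(-4679/1560 + 1/(-16502)) = sqrt(-4679/1560 - 1/16502) = sqrt(-38607209/12871560) = I*sqrt(124233751769010)/6435780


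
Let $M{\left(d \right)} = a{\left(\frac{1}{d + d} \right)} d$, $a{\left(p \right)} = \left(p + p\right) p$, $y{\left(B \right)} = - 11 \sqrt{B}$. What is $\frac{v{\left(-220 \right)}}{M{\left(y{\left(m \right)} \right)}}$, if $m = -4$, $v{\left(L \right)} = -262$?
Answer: $11528 i \approx 11528.0 i$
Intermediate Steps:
$a{\left(p \right)} = 2 p^{2}$ ($a{\left(p \right)} = 2 p p = 2 p^{2}$)
$M{\left(d \right)} = \frac{1}{2 d}$ ($M{\left(d \right)} = 2 \left(\frac{1}{d + d}\right)^{2} d = 2 \left(\frac{1}{2 d}\right)^{2} d = 2 \frac{1}{4 d^{2}} d = \frac{1}{2 d^{2}} d = \frac{1}{2 d}$)
$\frac{v{\left(-220 \right)}}{M{\left(y{\left(m \right)} \right)}} = - \frac{262}{\frac{1}{2} \frac{1}{\left(-11\right) \sqrt{-4}}} = - \frac{262}{\frac{1}{2} \frac{1}{\left(-11\right) 2 i}} = - \frac{262}{\frac{1}{2} \frac{1}{\left(-22\right) i}} = - \frac{262}{\frac{1}{2} \frac{i}{22}} = - \frac{262}{\frac{1}{44} i} = - 262 \left(- 44 i\right) = 11528 i$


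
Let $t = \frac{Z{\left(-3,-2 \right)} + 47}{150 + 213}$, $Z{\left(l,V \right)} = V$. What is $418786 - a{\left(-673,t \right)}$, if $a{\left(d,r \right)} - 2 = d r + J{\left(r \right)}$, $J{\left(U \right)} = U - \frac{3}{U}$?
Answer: $\frac{253429361}{605} \approx 4.1889 \cdot 10^{5}$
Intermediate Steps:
$t = \frac{15}{121}$ ($t = \frac{-2 + 47}{150 + 213} = \frac{45}{363} = 45 \cdot \frac{1}{363} = \frac{15}{121} \approx 0.12397$)
$a{\left(d,r \right)} = 2 + r - \frac{3}{r} + d r$ ($a{\left(d,r \right)} = 2 + \left(d r + \left(r - \frac{3}{r}\right)\right) = 2 + \left(r - \frac{3}{r} + d r\right) = 2 + r - \frac{3}{r} + d r$)
$418786 - a{\left(-673,t \right)} = 418786 - \left(2 + \frac{15}{121} - \frac{3}{\frac{15}{121}} - \frac{10095}{121}\right) = 418786 - \left(2 + \frac{15}{121} - \frac{121}{5} - \frac{10095}{121}\right) = 418786 - - \frac{63831}{605} = 418786 + \frac{63831}{605} = \frac{253429361}{605}$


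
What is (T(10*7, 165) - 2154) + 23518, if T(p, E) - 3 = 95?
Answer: 21462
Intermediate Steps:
T(p, E) = 98 (T(p, E) = 3 + 95 = 98)
(T(10*7, 165) - 2154) + 23518 = (98 - 2154) + 23518 = -2056 + 23518 = 21462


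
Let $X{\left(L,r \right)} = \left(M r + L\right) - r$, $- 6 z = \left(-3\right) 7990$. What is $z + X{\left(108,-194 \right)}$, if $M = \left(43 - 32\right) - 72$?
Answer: $16131$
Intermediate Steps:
$z = 3995$ ($z = - \frac{\left(-3\right) 7990}{6} = \left(- \frac{1}{6}\right) \left(-23970\right) = 3995$)
$M = -61$ ($M = 11 - 72 = -61$)
$X{\left(L,r \right)} = L - 62 r$ ($X{\left(L,r \right)} = \left(- 61 r + L\right) - r = \left(L - 61 r\right) - r = L - 62 r$)
$z + X{\left(108,-194 \right)} = 3995 + \left(108 - -12028\right) = 3995 + \left(108 + 12028\right) = 3995 + 12136 = 16131$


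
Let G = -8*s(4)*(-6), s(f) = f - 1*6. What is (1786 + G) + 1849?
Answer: 3539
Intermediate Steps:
s(f) = -6 + f (s(f) = f - 6 = -6 + f)
G = -96 (G = -8*(-6 + 4)*(-6) = -8*(-2)*(-6) = 16*(-6) = -96)
(1786 + G) + 1849 = (1786 - 96) + 1849 = 1690 + 1849 = 3539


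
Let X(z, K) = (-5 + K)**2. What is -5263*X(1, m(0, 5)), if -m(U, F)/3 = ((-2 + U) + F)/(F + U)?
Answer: -6084028/25 ≈ -2.4336e+5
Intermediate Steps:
m(U, F) = -3*(-2 + F + U)/(F + U) (m(U, F) = -3*((-2 + U) + F)/(F + U) = -3*(-2 + F + U)/(F + U))
-5263*X(1, m(0, 5)) = -5263*(-5 + 3*(2 - 1*5 - 1*0)/(5 + 0))**2 = -5263*(-5 + 3*(2 - 5 + 0)/5)**2 = -5263*(-5 + 3*(1/5)*(-3))**2 = -5263*(-5 - 9/5)**2 = -5263*(-34/5)**2 = -5263*1156/25 = -6084028/25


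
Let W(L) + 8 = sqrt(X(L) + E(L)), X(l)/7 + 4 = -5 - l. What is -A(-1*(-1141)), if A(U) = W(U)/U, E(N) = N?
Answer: 8/1141 - I*sqrt(141)/163 ≈ 0.0070114 - 0.072849*I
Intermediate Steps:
X(l) = -63 - 7*l (X(l) = -28 + 7*(-5 - l) = -28 + (-35 - 7*l) = -63 - 7*l)
W(L) = -8 + sqrt(-63 - 6*L) (W(L) = -8 + sqrt((-63 - 7*L) + L) = -8 + sqrt(-63 - 6*L))
A(U) = (-8 + sqrt(-63 - 6*U))/U
-A(-1*(-1141)) = -(-8 + sqrt(-63 - (-6)*(-1141)))/((-1*(-1141))) = -(-8 + sqrt(-63 - 6*1141))/1141 = -(-8 + sqrt(-63 - 6846))/1141 = -(-8 + sqrt(-6909))/1141 = -(-8 + 7*I*sqrt(141))/1141 = -(-8/1141 + I*sqrt(141)/163) = 8/1141 - I*sqrt(141)/163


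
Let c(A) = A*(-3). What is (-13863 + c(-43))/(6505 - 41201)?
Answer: 6867/17348 ≈ 0.39584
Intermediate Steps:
c(A) = -3*A
(-13863 + c(-43))/(6505 - 41201) = (-13863 - 3*(-43))/(6505 - 41201) = (-13863 + 129)/(-34696) = -13734*(-1/34696) = 6867/17348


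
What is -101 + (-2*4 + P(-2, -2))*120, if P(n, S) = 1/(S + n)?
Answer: -1091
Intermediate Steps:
-101 + (-2*4 + P(-2, -2))*120 = -101 + (-2*4 + 1/(-2 - 2))*120 = -101 + (-8 + 1/(-4))*120 = -101 + (-8 - 1/4)*120 = -101 - 33/4*120 = -101 - 990 = -1091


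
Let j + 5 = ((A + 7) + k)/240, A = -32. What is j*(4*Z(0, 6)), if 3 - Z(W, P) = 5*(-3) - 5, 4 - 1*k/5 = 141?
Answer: -4393/6 ≈ -732.17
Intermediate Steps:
k = -685 (k = 20 - 5*141 = 20 - 705 = -685)
Z(W, P) = 23 (Z(W, P) = 3 - (5*(-3) - 5) = 3 - (-15 - 5) = 3 - 1*(-20) = 3 + 20 = 23)
j = -191/24 (j = -5 + ((-32 + 7) - 685)/240 = -5 + (-25 - 685)*(1/240) = -5 - 710*1/240 = -5 - 71/24 = -191/24 ≈ -7.9583)
j*(4*Z(0, 6)) = -191*23/6 = -191/24*92 = -4393/6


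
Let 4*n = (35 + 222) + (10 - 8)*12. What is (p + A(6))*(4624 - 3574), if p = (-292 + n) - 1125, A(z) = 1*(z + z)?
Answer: -2802975/2 ≈ -1.4015e+6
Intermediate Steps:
A(z) = 2*z (A(z) = 1*(2*z) = 2*z)
n = 281/4 (n = ((35 + 222) + (10 - 8)*12)/4 = (257 + 2*12)/4 = (257 + 24)/4 = (¼)*281 = 281/4 ≈ 70.250)
p = -5387/4 (p = (-292 + 281/4) - 1125 = -887/4 - 1125 = -5387/4 ≈ -1346.8)
(p + A(6))*(4624 - 3574) = (-5387/4 + 2*6)*(4624 - 3574) = (-5387/4 + 12)*1050 = -5339/4*1050 = -2802975/2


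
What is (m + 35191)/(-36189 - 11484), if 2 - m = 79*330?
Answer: -3041/15891 ≈ -0.19137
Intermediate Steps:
m = -26068 (m = 2 - 79*330 = 2 - 1*26070 = 2 - 26070 = -26068)
(m + 35191)/(-36189 - 11484) = (-26068 + 35191)/(-36189 - 11484) = 9123/(-47673) = 9123*(-1/47673) = -3041/15891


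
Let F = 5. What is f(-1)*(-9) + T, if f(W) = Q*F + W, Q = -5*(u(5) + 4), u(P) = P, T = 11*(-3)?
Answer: 2001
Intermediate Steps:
T = -33
Q = -45 (Q = -5*(5 + 4) = -5*9 = -45)
f(W) = -225 + W (f(W) = -45*5 + W = -225 + W)
f(-1)*(-9) + T = (-225 - 1)*(-9) - 33 = -226*(-9) - 33 = 2034 - 33 = 2001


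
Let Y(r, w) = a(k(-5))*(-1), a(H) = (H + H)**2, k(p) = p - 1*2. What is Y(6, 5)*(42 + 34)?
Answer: -14896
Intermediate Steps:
k(p) = -2 + p (k(p) = p - 2 = -2 + p)
a(H) = 4*H**2 (a(H) = (2*H)**2 = 4*H**2)
Y(r, w) = -196 (Y(r, w) = (4*(-2 - 5)**2)*(-1) = (4*(-7)**2)*(-1) = (4*49)*(-1) = 196*(-1) = -196)
Y(6, 5)*(42 + 34) = -196*(42 + 34) = -196*76 = -14896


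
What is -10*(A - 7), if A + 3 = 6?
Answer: 40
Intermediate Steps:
A = 3 (A = -3 + 6 = 3)
-10*(A - 7) = -10*(3 - 7) = -10*(-4) = 40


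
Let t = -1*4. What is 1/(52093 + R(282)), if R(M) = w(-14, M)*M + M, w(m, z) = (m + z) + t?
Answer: 1/126823 ≈ 7.8850e-6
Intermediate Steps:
t = -4
w(m, z) = -4 + m + z (w(m, z) = (m + z) - 4 = -4 + m + z)
R(M) = M + M*(-18 + M) (R(M) = (-4 - 14 + M)*M + M = (-18 + M)*M + M = M*(-18 + M) + M = M + M*(-18 + M))
1/(52093 + R(282)) = 1/(52093 + 282*(-17 + 282)) = 1/(52093 + 282*265) = 1/(52093 + 74730) = 1/126823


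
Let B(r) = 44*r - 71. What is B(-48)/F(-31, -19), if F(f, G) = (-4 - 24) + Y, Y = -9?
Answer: 59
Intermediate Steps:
B(r) = -71 + 44*r
F(f, G) = -37 (F(f, G) = (-4 - 24) - 9 = -28 - 9 = -37)
B(-48)/F(-31, -19) = (-71 + 44*(-48))/(-37) = (-71 - 2112)*(-1/37) = -2183*(-1/37) = 59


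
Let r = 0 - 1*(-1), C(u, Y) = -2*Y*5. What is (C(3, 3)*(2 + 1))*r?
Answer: -90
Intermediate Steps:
C(u, Y) = -10*Y
r = 1 (r = 0 + 1 = 1)
(C(3, 3)*(2 + 1))*r = ((-10*3)*(2 + 1))*1 = -30*3*1 = -90*1 = -90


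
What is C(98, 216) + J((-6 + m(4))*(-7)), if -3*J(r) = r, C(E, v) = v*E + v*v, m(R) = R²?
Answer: 203542/3 ≈ 67847.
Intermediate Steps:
C(E, v) = v² + E*v (C(E, v) = E*v + v² = v² + E*v)
J(r) = -r/3
C(98, 216) + J((-6 + m(4))*(-7)) = 216*(98 + 216) - (-6 + 4²)*(-7)/3 = 216*314 - (-6 + 16)*(-7)/3 = 67824 - 10*(-7)/3 = 67824 - ⅓*(-70) = 67824 + 70/3 = 203542/3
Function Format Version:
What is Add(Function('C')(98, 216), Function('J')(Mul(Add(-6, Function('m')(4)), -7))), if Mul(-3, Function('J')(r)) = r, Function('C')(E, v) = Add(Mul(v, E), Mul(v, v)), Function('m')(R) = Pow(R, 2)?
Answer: Rational(203542, 3) ≈ 67847.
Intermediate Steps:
Function('C')(E, v) = Add(Pow(v, 2), Mul(E, v)) (Function('C')(E, v) = Add(Mul(E, v), Pow(v, 2)) = Add(Pow(v, 2), Mul(E, v)))
Function('J')(r) = Mul(Rational(-1, 3), r)
Add(Function('C')(98, 216), Function('J')(Mul(Add(-6, Function('m')(4)), -7))) = Add(Mul(216, Add(98, 216)), Mul(Rational(-1, 3), Mul(Add(-6, Pow(4, 2)), -7))) = Add(Mul(216, 314), Mul(Rational(-1, 3), Mul(Add(-6, 16), -7))) = Add(67824, Mul(Rational(-1, 3), Mul(10, -7))) = Add(67824, Mul(Rational(-1, 3), -70)) = Add(67824, Rational(70, 3)) = Rational(203542, 3)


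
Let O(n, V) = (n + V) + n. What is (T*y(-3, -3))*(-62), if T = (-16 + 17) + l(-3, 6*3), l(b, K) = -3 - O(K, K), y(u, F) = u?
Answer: -10416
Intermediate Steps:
O(n, V) = V + 2*n (O(n, V) = (V + n) + n = V + 2*n)
l(b, K) = -3 - 3*K (l(b, K) = -3 - (K + 2*K) = -3 - 3*K)
T = -56 (T = (-16 + 17) + (-3 - 18*3) = 1 + (-3 - 3*18) = 1 + (-3 - 54) = 1 - 57 = -56)
(T*y(-3, -3))*(-62) = -56*(-3)*(-62) = 168*(-62) = -10416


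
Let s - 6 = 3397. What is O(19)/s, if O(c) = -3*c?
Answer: -57/3403 ≈ -0.016750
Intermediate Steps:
s = 3403 (s = 6 + 3397 = 3403)
O(19)/s = -3*19/3403 = -57*1/3403 = -57/3403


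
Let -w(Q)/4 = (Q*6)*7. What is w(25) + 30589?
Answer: 26389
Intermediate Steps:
w(Q) = -168*Q (w(Q) = -4*Q*6*7 = -4*6*Q*7 = -168*Q)
w(25) + 30589 = -168*25 + 30589 = -4200 + 30589 = 26389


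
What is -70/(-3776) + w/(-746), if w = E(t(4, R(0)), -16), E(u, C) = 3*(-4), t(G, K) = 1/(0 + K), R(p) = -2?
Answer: 24383/704224 ≈ 0.034624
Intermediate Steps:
t(G, K) = 1/K
E(u, C) = -12
w = -12
-70/(-3776) + w/(-746) = -70/(-3776) - 12/(-746) = -70*(-1/3776) - 12*(-1/746) = 35/1888 + 6/373 = 24383/704224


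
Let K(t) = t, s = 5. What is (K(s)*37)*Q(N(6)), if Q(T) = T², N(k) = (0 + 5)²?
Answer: 115625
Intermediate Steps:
N(k) = 25 (N(k) = 5² = 25)
(K(s)*37)*Q(N(6)) = (5*37)*25² = 185*625 = 115625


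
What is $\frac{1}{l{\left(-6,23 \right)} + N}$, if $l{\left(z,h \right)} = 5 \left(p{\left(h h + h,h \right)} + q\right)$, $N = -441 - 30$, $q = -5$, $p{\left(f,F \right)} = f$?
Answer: $\frac{1}{2264} \approx 0.0004417$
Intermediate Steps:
$N = -471$ ($N = -441 - 30 = -471$)
$l{\left(z,h \right)} = -25 + 5 h + 5 h^{2}$ ($l{\left(z,h \right)} = 5 \left(\left(h h + h\right) - 5\right) = 5 \left(\left(h^{2} + h\right) - 5\right) = 5 \left(\left(h + h^{2}\right) - 5\right) = 5 \left(-5 + h + h^{2}\right) = -25 + 5 h + 5 h^{2}$)
$\frac{1}{l{\left(-6,23 \right)} + N} = \frac{1}{\left(-25 + 5 \cdot 23 \left(1 + 23\right)\right) - 471} = \frac{1}{\left(-25 + 5 \cdot 23 \cdot 24\right) - 471} = \frac{1}{\left(-25 + 2760\right) - 471} = \frac{1}{2735 - 471} = \frac{1}{2264}$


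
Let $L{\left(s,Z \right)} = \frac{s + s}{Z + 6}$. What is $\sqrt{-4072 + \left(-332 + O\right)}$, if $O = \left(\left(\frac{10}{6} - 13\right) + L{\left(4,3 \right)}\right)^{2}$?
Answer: $\frac{4 i \sqrt{21743}}{9} \approx 65.536 i$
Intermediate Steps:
$L{\left(s,Z \right)} = \frac{2 s}{6 + Z}$
$O = \frac{8836}{81}$ ($O = \left(\left(\frac{10}{6} - 13\right) + 2 \cdot 4 \frac{1}{6 + 3}\right)^{2} = \left(\left(10 \cdot \frac{1}{6} - 13\right) + 2 \cdot 4 \cdot \frac{1}{9}\right)^{2} = \left(\left(\frac{5}{3} - 13\right) + 2 \cdot 4 \cdot \frac{1}{9}\right)^{2} = \left(- \frac{34}{3} + \frac{8}{9}\right)^{2} = \left(- \frac{94}{9}\right)^{2} = \frac{8836}{81} \approx 109.09$)
$\sqrt{-4072 + \left(-332 + O\right)} = \sqrt{-4072 + \left(-332 + \frac{8836}{81}\right)} = \sqrt{-4072 - \frac{18056}{81}} = \sqrt{- \frac{347888}{81}} = \frac{4 i \sqrt{21743}}{9}$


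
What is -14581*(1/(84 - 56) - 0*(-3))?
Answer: -2083/4 ≈ -520.75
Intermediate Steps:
-14581*(1/(84 - 56) - 0*(-3)) = -14581*(1/28 - 1*0) = -14581*(1/28 + 0) = -14581*1/28 = -2083/4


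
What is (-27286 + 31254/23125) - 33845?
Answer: -1413623121/23125 ≈ -61130.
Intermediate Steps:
(-27286 + 31254/23125) - 33845 = -630957496/23125 - 33845 = -1413623121/23125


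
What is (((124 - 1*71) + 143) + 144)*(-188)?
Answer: -63920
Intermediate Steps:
(((124 - 1*71) + 143) + 144)*(-188) = (((124 - 71) + 143) + 144)*(-188) = ((53 + 143) + 144)*(-188) = (196 + 144)*(-188) = 340*(-188) = -63920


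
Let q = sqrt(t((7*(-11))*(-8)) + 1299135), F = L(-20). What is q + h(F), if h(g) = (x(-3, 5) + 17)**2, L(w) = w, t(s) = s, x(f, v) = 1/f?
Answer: 2500/9 + sqrt(1299751) ≈ 1417.8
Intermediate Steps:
F = -20
q = sqrt(1299751) (q = sqrt((7*(-11))*(-8) + 1299135) = sqrt(-77*(-8) + 1299135) = sqrt(616 + 1299135) = sqrt(1299751) ≈ 1140.1)
h(g) = 2500/9 (h(g) = (1/(-3) + 17)**2 = (-1/3 + 17)**2 = (50/3)**2 = 2500/9)
q + h(F) = sqrt(1299751) + 2500/9 = 2500/9 + sqrt(1299751)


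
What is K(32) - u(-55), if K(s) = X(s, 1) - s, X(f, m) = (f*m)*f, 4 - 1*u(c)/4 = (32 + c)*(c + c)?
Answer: 11096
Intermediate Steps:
u(c) = 16 - 8*c*(32 + c) (u(c) = 16 - 4*(32 + c)*(c + c) = 16 - 4*(32 + c)*2*c = 16 - 8*c*(32 + c))
X(f, m) = m*f²
K(s) = s² - s (K(s) = 1*s² - s = s² - s)
K(32) - u(-55) = 32*(-1 + 32) - (16 - 256*(-55) - 8*(-55)²) = 32*31 - (16 + 14080 - 8*3025) = 992 - (16 + 14080 - 24200) = 992 - 1*(-10104) = 992 + 10104 = 11096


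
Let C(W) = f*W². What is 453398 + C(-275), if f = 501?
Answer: 38341523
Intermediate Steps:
C(W) = 501*W²
453398 + C(-275) = 453398 + 501*(-275)² = 453398 + 501*75625 = 453398 + 37888125 = 38341523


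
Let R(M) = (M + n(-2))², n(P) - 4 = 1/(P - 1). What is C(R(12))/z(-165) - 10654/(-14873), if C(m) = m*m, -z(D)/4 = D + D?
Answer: 73714621193/1590221160 ≈ 46.355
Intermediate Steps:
z(D) = -8*D (z(D) = -4*(D + D) = -8*D)
n(P) = 4 + 1/(-1 + P) (n(P) = 4 + 1/(P - 1) = 4 + 1/(-1 + P))
R(M) = (11/3 + M)² (R(M) = (M + (-3 + 4*(-2))/(-1 - 2))² = (M + (-3 - 8)/(-3))² = (M - ⅓*(-11))² = (M + 11/3)² = (11/3 + M)²)
C(m) = m²
C(R(12))/z(-165) - 10654/(-14873) = ((11 + 3*12)²/9)²/((-8*(-165))) - 10654/(-14873) = ((11 + 36)²/9)²/1320 - 10654*(-1/14873) = ((⅑)*47²)²*(1/1320) + 10654/14873 = ((⅑)*2209)²*(1/1320) + 10654/14873 = (2209/9)²*(1/1320) + 10654/14873 = (4879681/81)*(1/1320) + 10654/14873 = 4879681/106920 + 10654/14873 = 73714621193/1590221160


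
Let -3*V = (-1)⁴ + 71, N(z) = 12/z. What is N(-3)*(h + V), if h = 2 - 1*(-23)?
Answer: -4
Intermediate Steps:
V = -24 (V = -((-1)⁴ + 71)/3 = -(1 + 71)/3 = -⅓*72 = -24)
h = 25 (h = 2 + 23 = 25)
N(-3)*(h + V) = (12/(-3))*(25 - 24) = (12*(-⅓))*1 = -4*1 = -4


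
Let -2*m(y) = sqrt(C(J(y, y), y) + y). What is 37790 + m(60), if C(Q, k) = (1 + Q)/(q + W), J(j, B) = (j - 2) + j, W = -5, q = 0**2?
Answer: 37790 - sqrt(905)/10 ≈ 37787.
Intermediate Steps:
q = 0
J(j, B) = -2 + 2*j (J(j, B) = (-2 + j) + j = -2 + 2*j)
C(Q, k) = -1/5 - Q/5 (C(Q, k) = (1 + Q)/(0 - 5) = (1 + Q)/(-5) = (1 + Q)*(-1/5) = -1/5 - Q/5)
m(y) = -sqrt(1/5 + 3*y/5)/2 (m(y) = -sqrt((-1/5 - (-2 + 2*y)/5) + y)/2 = -sqrt((-1/5 + (2/5 - 2*y/5)) + y)/2 = -sqrt((1/5 - 2*y/5) + y)/2 = -sqrt(1/5 + 3*y/5)/2)
37790 + m(60) = 37790 - sqrt(5 + 15*60)/10 = 37790 - sqrt(5 + 900)/10 = 37790 - sqrt(905)/10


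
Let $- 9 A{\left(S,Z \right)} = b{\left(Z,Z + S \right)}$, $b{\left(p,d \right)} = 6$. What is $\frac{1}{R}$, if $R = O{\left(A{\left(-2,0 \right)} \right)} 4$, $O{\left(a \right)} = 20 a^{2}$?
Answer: $\frac{9}{320} \approx 0.028125$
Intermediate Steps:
$A{\left(S,Z \right)} = - \frac{2}{3}$ ($A{\left(S,Z \right)} = \left(- \frac{1}{9}\right) 6 = - \frac{2}{3}$)
$R = \frac{320}{9}$ ($R = 20 \left(- \frac{2}{3}\right)^{2} \cdot 4 = 20 \cdot \frac{4}{9} \cdot 4 = \frac{80}{9} \cdot 4 = \frac{320}{9} \approx 35.556$)
$\frac{1}{R} = \frac{1}{\frac{320}{9}} = \frac{9}{320}$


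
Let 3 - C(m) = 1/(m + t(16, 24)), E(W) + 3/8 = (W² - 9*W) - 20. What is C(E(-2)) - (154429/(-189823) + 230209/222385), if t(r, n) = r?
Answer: 16199487912103/5952144087555 ≈ 2.7216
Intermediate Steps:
E(W) = -163/8 + W² - 9*W (E(W) = -3/8 + ((W² - 9*W) - 20) = -3/8 + (-20 + W² - 9*W) = -163/8 + W² - 9*W)
C(m) = 3 - 1/(16 + m) (C(m) = 3 - 1/(m + 16) = 3 - 1/(16 + m))
C(E(-2)) - (154429/(-189823) + 230209/222385) = (47 + 3*(-163/8 + (-2)² - 9*(-2)))/(16 + (-163/8 + (-2)² - 9*(-2))) - (154429/(-189823) + 230209/222385) = (47 + 3*(-163/8 + 4 + 18))/(16 + (-163/8 + 4 + 18)) - (154429*(-1/189823) + 230209*(1/222385)) = (47 + 3*(13/8))/(16 + 13/8) - (-154429/189823 + 230209/222385) = (47 + 39/8)/(141/8) - 1*9356269842/42213787855 = (8/141)*(415/8) - 9356269842/42213787855 = 415/141 - 9356269842/42213787855 = 16199487912103/5952144087555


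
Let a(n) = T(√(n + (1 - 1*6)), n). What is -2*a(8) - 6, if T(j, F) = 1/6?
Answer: -19/3 ≈ -6.3333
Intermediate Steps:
T(j, F) = ⅙
a(n) = ⅙
-2*a(8) - 6 = -2*⅙ - 6 = -⅓ - 6 = -19/3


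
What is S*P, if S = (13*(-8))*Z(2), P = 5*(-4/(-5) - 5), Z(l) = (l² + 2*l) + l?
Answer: 21840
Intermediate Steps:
Z(l) = l² + 3*l
P = -21 (P = 5*(-4*(-⅕) - 5) = 5*(⅘ - 5) = 5*(-21/5) = -21)
S = -1040 (S = (13*(-8))*(2*(3 + 2)) = -208*5 = -104*10 = -1040)
S*P = -1040*(-21) = 21840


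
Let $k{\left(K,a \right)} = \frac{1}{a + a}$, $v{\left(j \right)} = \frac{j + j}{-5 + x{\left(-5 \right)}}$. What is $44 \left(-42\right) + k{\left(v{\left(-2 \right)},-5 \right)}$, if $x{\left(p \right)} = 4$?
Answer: $- \frac{18481}{10} \approx -1848.1$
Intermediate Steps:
$v{\left(j \right)} = - 2 j$ ($v{\left(j \right)} = \frac{j + j}{-5 + 4} = \frac{2 j}{-1} = 2 j \left(-1\right) = - 2 j$)
$k{\left(K,a \right)} = \frac{1}{2 a}$
$44 \left(-42\right) + k{\left(v{\left(-2 \right)},-5 \right)} = 44 \left(-42\right) + \frac{1}{2 \left(-5\right)} = -1848 + \frac{1}{2} \left(- \frac{1}{5}\right) = -1848 - \frac{1}{10} = - \frac{18481}{10}$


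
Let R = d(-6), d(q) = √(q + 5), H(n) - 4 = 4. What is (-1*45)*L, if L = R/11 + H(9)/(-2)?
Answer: 180 - 45*I/11 ≈ 180.0 - 4.0909*I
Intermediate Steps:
H(n) = 8 (H(n) = 4 + 4 = 8)
d(q) = √(5 + q)
R = I (R = √(5 - 6) = √(-1) = I ≈ 1.0*I)
L = -4 + I/11 (L = I/11 + 8/(-2) = I*(1/11) + 8*(-½) = I/11 - 4 = -4 + I/11 ≈ -4.0 + 0.090909*I)
(-1*45)*L = (-1*45)*(-4 + I/11) = -45*(-4 + I/11) = 180 - 45*I/11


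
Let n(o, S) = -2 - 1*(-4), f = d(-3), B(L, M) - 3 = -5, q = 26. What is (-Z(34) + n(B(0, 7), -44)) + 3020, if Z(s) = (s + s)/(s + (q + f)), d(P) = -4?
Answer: 42291/14 ≈ 3020.8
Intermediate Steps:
B(L, M) = -2 (B(L, M) = 3 - 5 = -2)
f = -4
Z(s) = 2*s/(22 + s) (Z(s) = (s + s)/(s + (26 - 4)) = (2*s)/(s + 22) = (2*s)/(22 + s) = 2*s/(22 + s))
n(o, S) = 2 (n(o, S) = -2 + 4 = 2)
(-Z(34) + n(B(0, 7), -44)) + 3020 = (-2*34/(22 + 34) + 2) + 3020 = (-2*34/56 + 2) + 3020 = (-1*17/14 + 2) + 3020 = (-17/14 + 2) + 3020 = 11/14 + 3020 = 42291/14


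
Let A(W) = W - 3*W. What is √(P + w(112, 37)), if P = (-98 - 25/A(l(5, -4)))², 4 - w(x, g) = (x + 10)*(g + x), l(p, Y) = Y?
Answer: I*√508655/8 ≈ 89.15*I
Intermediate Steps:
A(W) = -2*W
w(x, g) = 4 - (10 + x)*(g + x) (w(x, g) = 4 - (x + 10)*(g + x) = 4 - (10 + x)*(g + x))
P = 654481/64 (P = (-98 - 25/((-2*(-4))))² = (-98 - 25/8)² = (-809/8)² = 654481/64 ≈ 10226.)
√(P + w(112, 37)) = √(654481/64 + (4 - 1*112² - 10*37 - 10*112 - 1*37*112)) = √(654481/64 + (4 - 1*12544 - 370 - 1120 - 4144)) = √(654481/64 + (4 - 12544 - 370 - 1120 - 4144)) = √(654481/64 - 18174) = √(-508655/64) = I*√508655/8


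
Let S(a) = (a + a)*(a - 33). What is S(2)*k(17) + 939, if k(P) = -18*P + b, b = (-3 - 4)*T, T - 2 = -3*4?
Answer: 30203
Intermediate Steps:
S(a) = 2*a*(-33 + a) (S(a) = (2*a)*(-33 + a) = 2*a*(-33 + a))
T = -10 (T = 2 - 3*4 = 2 - 12 = -10)
b = 70 (b = (-3 - 4)*(-10) = -7*(-10) = 70)
k(P) = 70 - 18*P (k(P) = -18*P + 70 = 70 - 18*P)
S(2)*k(17) + 939 = (2*2*(-33 + 2))*(70 - 18*17) + 939 = (2*2*(-31))*(70 - 306) + 939 = -124*(-236) + 939 = 29264 + 939 = 30203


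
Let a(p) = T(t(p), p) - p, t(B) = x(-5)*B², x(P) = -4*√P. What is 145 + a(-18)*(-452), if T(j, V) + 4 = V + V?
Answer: 10089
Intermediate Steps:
t(B) = -4*I*√5*B² (t(B) = (-4*I*√5)*B² = -4*I*√5*B²)
T(j, V) = -4 + 2*V (T(j, V) = -4 + (V + V) = -4 + 2*V)
a(p) = -4 + p (a(p) = (-4 + 2*p) - p = -4 + p)
145 + a(-18)*(-452) = 145 + (-4 - 18)*(-452) = 145 - 22*(-452) = 145 + 9944 = 10089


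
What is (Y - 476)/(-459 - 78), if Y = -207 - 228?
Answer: 911/537 ≈ 1.6965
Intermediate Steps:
Y = -435
(Y - 476)/(-459 - 78) = (-435 - 476)/(-459 - 78) = -911/(-537) = -911*(-1/537) = 911/537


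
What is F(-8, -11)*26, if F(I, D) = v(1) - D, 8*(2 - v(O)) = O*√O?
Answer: 1339/4 ≈ 334.75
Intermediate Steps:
v(O) = 2 - O^(3/2)/8 (v(O) = 2 - O*√O/8 = 2 - O^(3/2)/8)
F(I, D) = 15/8 - D (F(I, D) = (2 - 1^(3/2)/8) - D = (2 - ⅛*1) - D = (2 - ⅛) - D = 15/8 - D)
F(-8, -11)*26 = (15/8 - 1*(-11))*26 = (15/8 + 11)*26 = (103/8)*26 = 1339/4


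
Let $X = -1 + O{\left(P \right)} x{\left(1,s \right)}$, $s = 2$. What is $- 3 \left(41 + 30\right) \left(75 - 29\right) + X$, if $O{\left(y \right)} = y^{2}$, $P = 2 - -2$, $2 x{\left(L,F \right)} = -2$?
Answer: $-9815$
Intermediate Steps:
$x{\left(L,F \right)} = -1$ ($x{\left(L,F \right)} = \frac{1}{2} \left(-2\right) = -1$)
$P = 4$ ($P = 2 + 2 = 4$)
$X = -17$ ($X = -1 + 4^{2} \left(-1\right) = -1 + 16 \left(-1\right) = -1 - 16 = -17$)
$- 3 \left(41 + 30\right) \left(75 - 29\right) + X = - 3 \left(41 + 30\right) \left(75 - 29\right) - 17 = - 3 \cdot 71 \cdot 46 - 17 = \left(-3\right) 3266 - 17 = -9798 - 17 = -9815$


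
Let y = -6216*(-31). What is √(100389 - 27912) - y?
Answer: -192696 + 3*√8053 ≈ -1.9243e+5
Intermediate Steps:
y = 192696
√(100389 - 27912) - y = √(100389 - 27912) - 1*192696 = √72477 - 192696 = 3*√8053 - 192696 = -192696 + 3*√8053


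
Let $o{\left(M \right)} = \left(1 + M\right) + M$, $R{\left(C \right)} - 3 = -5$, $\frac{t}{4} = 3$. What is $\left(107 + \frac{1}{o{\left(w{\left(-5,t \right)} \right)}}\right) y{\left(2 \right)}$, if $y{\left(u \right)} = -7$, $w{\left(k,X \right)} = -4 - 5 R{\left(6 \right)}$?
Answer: $- \frac{9744}{13} \approx -749.54$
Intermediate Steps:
$t = 12$ ($t = 4 \cdot 3 = 12$)
$R{\left(C \right)} = -2$ ($R{\left(C \right)} = 3 - 5 = -2$)
$w{\left(k,X \right)} = 6$ ($w{\left(k,X \right)} = -4 - -10 = -4 + 10 = 6$)
$o{\left(M \right)} = 1 + 2 M$
$\left(107 + \frac{1}{o{\left(w{\left(-5,t \right)} \right)}}\right) y{\left(2 \right)} = \left(107 + \frac{1}{1 + 2 \cdot 6}\right) \left(-7\right) = \left(107 + \frac{1}{1 + 12}\right) \left(-7\right) = \left(107 + \frac{1}{13}\right) \left(-7\right) = \frac{1392}{13} \left(-7\right) = - \frac{9744}{13}$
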